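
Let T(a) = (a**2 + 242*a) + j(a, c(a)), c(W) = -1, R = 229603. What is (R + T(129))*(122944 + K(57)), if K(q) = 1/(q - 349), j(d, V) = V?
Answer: 9960751956267/292 ≈ 3.4112e+10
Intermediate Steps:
T(a) = -1 + a**2 + 242*a (T(a) = (a**2 + 242*a) - 1 = -1 + a**2 + 242*a)
K(q) = 1/(-349 + q)
(R + T(129))*(122944 + K(57)) = (229603 + (-1 + 129**2 + 242*129))*(122944 + 1/(-349 + 57)) = (229603 + (-1 + 16641 + 31218))*(122944 + 1/(-292)) = (229603 + 47858)*(122944 - 1/292) = 277461*(35899647/292) = 9960751956267/292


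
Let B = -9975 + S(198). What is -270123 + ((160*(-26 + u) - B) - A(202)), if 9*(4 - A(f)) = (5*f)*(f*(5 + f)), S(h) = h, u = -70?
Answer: 4416750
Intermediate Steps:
A(f) = 4 - 5*f²*(5 + f)/9 (A(f) = 4 - 5*f*f*(5 + f)/9 = 4 - 5*f²*(5 + f)/9)
B = -9777 (B = -9975 + 198 = -9777)
-270123 + ((160*(-26 + u) - B) - A(202)) = -270123 + ((160*(-26 - 70) - 1*(-9777)) - (4 - 25/9*202² - 5/9*202³)) = -270123 + ((160*(-96) + 9777) - (4 - 25/9*40804 - 5/9*8242408)) = -270123 + ((-15360 + 9777) - (4 - 1020100/9 - 41212040/9)) = -270123 + (-5583 - 1*(-4692456)) = -270123 + (-5583 + 4692456) = -270123 + 4686873 = 4416750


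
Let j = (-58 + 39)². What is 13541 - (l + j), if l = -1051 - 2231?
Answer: 16462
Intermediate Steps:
j = 361 (j = (-19)² = 361)
l = -3282
13541 - (l + j) = 13541 - (-3282 + 361) = 13541 - 1*(-2921) = 13541 + 2921 = 16462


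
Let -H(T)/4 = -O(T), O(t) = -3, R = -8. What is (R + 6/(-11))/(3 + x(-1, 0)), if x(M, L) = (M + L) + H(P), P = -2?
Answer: 47/55 ≈ 0.85455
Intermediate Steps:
H(T) = -12 (H(T) = -(-4)*(-3) = -4*3 = -12)
x(M, L) = -12 + L + M (x(M, L) = (M + L) - 12 = (L + M) - 12 = -12 + L + M)
(R + 6/(-11))/(3 + x(-1, 0)) = (-8 + 6/(-11))/(3 + (-12 + 0 - 1)) = (-8 + 6*(-1/11))/(3 - 13) = (-8 - 6/11)/(-10) = -⅒*(-94/11) = 47/55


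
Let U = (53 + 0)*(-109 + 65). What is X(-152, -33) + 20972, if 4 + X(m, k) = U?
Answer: 18636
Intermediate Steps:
U = -2332 (U = 53*(-44) = -2332)
X(m, k) = -2336 (X(m, k) = -4 - 2332 = -2336)
X(-152, -33) + 20972 = -2336 + 20972 = 18636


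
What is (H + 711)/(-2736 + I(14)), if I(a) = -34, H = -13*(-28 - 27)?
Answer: -713/1385 ≈ -0.51480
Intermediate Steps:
H = 715 (H = -13*(-55) = 715)
(H + 711)/(-2736 + I(14)) = (715 + 711)/(-2736 - 34) = 1426/(-2770) = 1426*(-1/2770) = -713/1385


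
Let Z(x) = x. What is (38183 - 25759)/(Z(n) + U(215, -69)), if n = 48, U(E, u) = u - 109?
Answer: -6212/65 ≈ -95.569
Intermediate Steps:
U(E, u) = -109 + u
(38183 - 25759)/(Z(n) + U(215, -69)) = (38183 - 25759)/(48 + (-109 - 69)) = 12424/(48 - 178) = 12424/(-130) = 12424*(-1/130) = -6212/65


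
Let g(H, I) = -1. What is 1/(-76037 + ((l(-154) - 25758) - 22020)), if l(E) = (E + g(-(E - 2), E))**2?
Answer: -1/99790 ≈ -1.0021e-5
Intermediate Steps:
l(E) = (-1 + E)**2 (l(E) = (E - 1)**2 = (-1 + E)**2)
1/(-76037 + ((l(-154) - 25758) - 22020)) = 1/(-76037 + (((-1 - 154)**2 - 25758) - 22020)) = 1/(-76037 + (((-155)**2 - 25758) - 22020)) = 1/(-76037 + ((24025 - 25758) - 22020)) = 1/(-76037 + (-1733 - 22020)) = 1/(-76037 - 23753) = 1/(-99790) = -1/99790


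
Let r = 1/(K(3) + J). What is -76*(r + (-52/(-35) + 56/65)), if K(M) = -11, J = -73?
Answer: -242269/1365 ≈ -177.49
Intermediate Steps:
r = -1/84 (r = 1/(-11 - 73) = 1/(-84) = -1/84 ≈ -0.011905)
-76*(r + (-52/(-35) + 56/65)) = -76*(-1/84 + (-52/(-35) + 56/65)) = -76*(-1/84 + (-52*(-1/35) + 56*(1/65))) = -76*(-1/84 + (52/35 + 56/65)) = -76*(-1/84 + 1068/455) = -76*12751/5460 = -242269/1365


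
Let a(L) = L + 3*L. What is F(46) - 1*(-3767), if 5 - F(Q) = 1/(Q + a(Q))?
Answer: 867559/230 ≈ 3772.0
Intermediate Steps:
a(L) = 4*L
F(Q) = 5 - 1/(5*Q) (F(Q) = 5 - 1/(Q + 4*Q) = 5 - 1/(5*Q))
F(46) - 1*(-3767) = (5 - 1/5/46) - 1*(-3767) = (5 - 1/5*1/46) + 3767 = (5 - 1/230) + 3767 = 1149/230 + 3767 = 867559/230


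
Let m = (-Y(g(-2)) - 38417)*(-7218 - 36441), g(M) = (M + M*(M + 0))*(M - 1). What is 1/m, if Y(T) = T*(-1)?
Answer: 1/1677509757 ≈ 5.9612e-10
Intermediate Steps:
g(M) = (-1 + M)*(M + M²) (g(M) = (M + M*M)*(-1 + M) = (M + M²)*(-1 + M) = (-1 + M)*(M + M²))
Y(T) = -T
m = 1677509757 (m = (-(-1)*((-2)³ - 1*(-2)) - 38417)*(-7218 - 36441) = (-(-1)*(-8 + 2) - 38417)*(-43659) = (-(-1)*(-6) - 38417)*(-43659) = (-1*6 - 38417)*(-43659) = (-6 - 38417)*(-43659) = -38423*(-43659) = 1677509757)
1/m = 1/1677509757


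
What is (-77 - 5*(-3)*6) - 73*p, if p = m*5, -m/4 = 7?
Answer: 10233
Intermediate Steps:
m = -28 (m = -4*7 = -28)
p = -140 (p = -28*5 = -140)
(-77 - 5*(-3)*6) - 73*p = (-77 - 5*(-3)*6) - 73*(-140) = (-77 - (-15)*6) + 10220 = (-77 - 1*(-90)) + 10220 = (-77 + 90) + 10220 = 13 + 10220 = 10233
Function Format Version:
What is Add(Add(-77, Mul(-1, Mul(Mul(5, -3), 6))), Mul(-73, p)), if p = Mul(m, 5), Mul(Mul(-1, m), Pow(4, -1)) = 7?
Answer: 10233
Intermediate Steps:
m = -28 (m = Mul(-4, 7) = -28)
p = -140 (p = Mul(-28, 5) = -140)
Add(Add(-77, Mul(-1, Mul(Mul(5, -3), 6))), Mul(-73, p)) = Add(Add(-77, Mul(-1, Mul(Mul(5, -3), 6))), Mul(-73, -140)) = Add(Add(-77, Mul(-1, Mul(-15, 6))), 10220) = Add(Add(-77, Mul(-1, -90)), 10220) = Add(Add(-77, 90), 10220) = Add(13, 10220) = 10233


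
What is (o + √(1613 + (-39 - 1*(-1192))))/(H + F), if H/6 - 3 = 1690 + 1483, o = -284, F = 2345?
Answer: -284/21401 + √2766/21401 ≈ -0.010813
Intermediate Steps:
H = 19056 (H = 18 + 6*(1690 + 1483) = 18 + 6*3173 = 18 + 19038 = 19056)
(o + √(1613 + (-39 - 1*(-1192))))/(H + F) = (-284 + √(1613 + (-39 - 1*(-1192))))/(19056 + 2345) = (-284 + √(1613 + (-39 + 1192)))/21401 = (-284 + √(1613 + 1153))*(1/21401) = (-284 + √2766)*(1/21401) = -284/21401 + √2766/21401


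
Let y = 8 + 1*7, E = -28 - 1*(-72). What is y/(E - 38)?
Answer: 5/2 ≈ 2.5000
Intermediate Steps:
E = 44 (E = -28 + 72 = 44)
y = 15 (y = 8 + 7 = 15)
y/(E - 38) = 15/(44 - 38) = 15/6 = (⅙)*15 = 5/2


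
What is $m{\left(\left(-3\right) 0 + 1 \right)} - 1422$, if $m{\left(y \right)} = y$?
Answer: $-1421$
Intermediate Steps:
$m{\left(\left(-3\right) 0 + 1 \right)} - 1422 = \left(\left(-3\right) 0 + 1\right) - 1422 = \left(0 + 1\right) - 1422 = 1 - 1422 = -1421$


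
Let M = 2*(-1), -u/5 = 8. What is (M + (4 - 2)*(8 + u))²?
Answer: 4356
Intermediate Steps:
u = -40 (u = -5*8 = -40)
M = -2
(M + (4 - 2)*(8 + u))² = (-2 + (4 - 2)*(8 - 40))² = (-2 + 2*(-32))² = (-2 - 64)² = (-66)² = 4356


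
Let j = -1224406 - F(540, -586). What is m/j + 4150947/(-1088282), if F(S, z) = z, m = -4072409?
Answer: -24926251777/51225433740 ≈ -0.48660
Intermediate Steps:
j = -1223820 (j = -1224406 - 1*(-586) = -1224406 + 586 = -1223820)
m/j + 4150947/(-1088282) = -4072409/(-1223820) + 4150947/(-1088282) = -4072409*(-1/1223820) + 4150947*(-1/1088282) = 4072409/1223820 - 4150947/1088282 = -24926251777/51225433740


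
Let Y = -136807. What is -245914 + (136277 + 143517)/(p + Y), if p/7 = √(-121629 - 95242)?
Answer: -2302608064409975/9363390964 - 979279*I*√216871/9363390964 ≈ -2.4592e+5 - 0.048705*I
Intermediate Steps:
p = 7*I*√216871 (p = 7*√(-121629 - 95242) = 7*√(-216871) = 7*(I*√216871) = 7*I*√216871 ≈ 3259.9*I)
-245914 + (136277 + 143517)/(p + Y) = -245914 + (136277 + 143517)/(7*I*√216871 - 136807) = -245914 + 279794/(-136807 + 7*I*√216871)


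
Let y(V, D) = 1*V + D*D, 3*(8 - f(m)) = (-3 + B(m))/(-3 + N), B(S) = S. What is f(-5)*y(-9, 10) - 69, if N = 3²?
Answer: 6295/9 ≈ 699.44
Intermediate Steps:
N = 9
f(m) = 49/6 - m/18 (f(m) = 8 - (-3 + m)/(3*(-3 + 9)) = 8 - (-3 + m)/(3*6) = 8 - (-½ + m/6)/3 = 8 + (⅙ - m/18) = 49/6 - m/18)
y(V, D) = V + D²
f(-5)*y(-9, 10) - 69 = (49/6 - 1/18*(-5))*(-9 + 10²) - 69 = (49/6 + 5/18)*(-9 + 100) - 69 = (76/9)*91 - 69 = 6916/9 - 69 = 6295/9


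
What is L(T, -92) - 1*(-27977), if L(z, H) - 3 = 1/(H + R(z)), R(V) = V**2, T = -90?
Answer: 224063841/8008 ≈ 27980.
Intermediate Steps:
L(z, H) = 3 + 1/(H + z**2)
L(T, -92) - 1*(-27977) = (1 + 3*(-92) + 3*(-90)**2)/(-92 + (-90)**2) - 1*(-27977) = (1 - 276 + 3*8100)/(-92 + 8100) + 27977 = (1 - 276 + 24300)/8008 + 27977 = (1/8008)*24025 + 27977 = 24025/8008 + 27977 = 224063841/8008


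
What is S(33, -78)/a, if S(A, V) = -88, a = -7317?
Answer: 88/7317 ≈ 0.012027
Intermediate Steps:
S(33, -78)/a = -88/(-7317) = -88*(-1/7317) = 88/7317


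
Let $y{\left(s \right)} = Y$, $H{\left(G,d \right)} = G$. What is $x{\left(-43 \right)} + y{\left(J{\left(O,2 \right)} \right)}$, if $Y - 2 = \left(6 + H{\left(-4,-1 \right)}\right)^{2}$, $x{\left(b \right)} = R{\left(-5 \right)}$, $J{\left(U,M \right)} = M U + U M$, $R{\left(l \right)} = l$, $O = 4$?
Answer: $1$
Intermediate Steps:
$J{\left(U,M \right)} = 2 M U$ ($J{\left(U,M \right)} = M U + M U = 2 M U$)
$x{\left(b \right)} = -5$
$Y = 6$ ($Y = 2 + \left(6 - 4\right)^{2} = 2 + 2^{2} = 2 + 4 = 6$)
$y{\left(s \right)} = 6$
$x{\left(-43 \right)} + y{\left(J{\left(O,2 \right)} \right)} = -5 + 6 = 1$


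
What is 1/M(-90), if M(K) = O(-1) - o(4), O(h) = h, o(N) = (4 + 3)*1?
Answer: -1/8 ≈ -0.12500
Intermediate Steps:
o(N) = 7 (o(N) = 7*1 = 7)
M(K) = -8 (M(K) = -1 - 1*7 = -1 - 7 = -8)
1/M(-90) = 1/(-8) = -1/8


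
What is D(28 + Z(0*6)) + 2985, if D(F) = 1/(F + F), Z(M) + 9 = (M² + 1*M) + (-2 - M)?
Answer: 101491/34 ≈ 2985.0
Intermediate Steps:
Z(M) = -11 + M² (Z(M) = -9 + ((M² + 1*M) + (-2 - M)) = -9 + ((M² + M) + (-2 - M)) = -9 + ((M + M²) + (-2 - M)) = -9 + (-2 + M²) = -11 + M²)
D(F) = 1/(2*F)
D(28 + Z(0*6)) + 2985 = 1/(2*(28 + (-11 + (0*6)²))) + 2985 = 1/(2*(28 + (-11 + 0²))) + 2985 = 1/(2*(28 + (-11 + 0))) + 2985 = 1/(2*(28 - 11)) + 2985 = (½)/17 + 2985 = (½)*(1/17) + 2985 = 1/34 + 2985 = 101491/34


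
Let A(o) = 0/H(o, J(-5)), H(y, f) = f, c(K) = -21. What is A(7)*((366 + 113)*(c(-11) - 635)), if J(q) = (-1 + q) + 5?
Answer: 0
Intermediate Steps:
J(q) = 4 + q
A(o) = 0 (A(o) = 0/(4 - 5) = 0/(-1) = 0*(-1) = 0)
A(7)*((366 + 113)*(c(-11) - 635)) = 0*((366 + 113)*(-21 - 635)) = 0*(479*(-656)) = 0*(-314224) = 0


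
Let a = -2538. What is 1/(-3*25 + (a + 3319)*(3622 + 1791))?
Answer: 1/4227478 ≈ 2.3655e-7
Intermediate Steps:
1/(-3*25 + (a + 3319)*(3622 + 1791)) = 1/(-3*25 + (-2538 + 3319)*(3622 + 1791)) = 1/(-75 + 781*5413) = 1/(-75 + 4227553) = 1/4227478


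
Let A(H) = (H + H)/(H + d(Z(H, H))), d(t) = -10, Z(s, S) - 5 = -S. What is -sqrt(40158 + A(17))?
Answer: -2*sqrt(491995)/7 ≈ -200.41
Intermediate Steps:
Z(s, S) = 5 - S
A(H) = 2*H/(-10 + H) (A(H) = (H + H)/(H - 10) = (2*H)/(-10 + H) = 2*H/(-10 + H))
-sqrt(40158 + A(17)) = -sqrt(40158 + 2*17/(-10 + 17)) = -sqrt(40158 + 2*17/7) = -sqrt(40158 + 2*17*(1/7)) = -sqrt(40158 + 34/7) = -sqrt(281140/7) = -2*sqrt(491995)/7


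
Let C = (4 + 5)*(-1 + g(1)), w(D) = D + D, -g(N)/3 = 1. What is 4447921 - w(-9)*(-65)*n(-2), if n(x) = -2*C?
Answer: 4363681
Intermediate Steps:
g(N) = -3 (g(N) = -3*1 = -3)
w(D) = 2*D
C = -36 (C = (4 + 5)*(-1 - 3) = 9*(-4) = -36)
n(x) = 72 (n(x) = -2*(-36) = 72)
4447921 - w(-9)*(-65)*n(-2) = 4447921 - (2*(-9))*(-65)*72 = 4447921 - (-18*(-65))*72 = 4447921 - 1170*72 = 4447921 - 1*84240 = 4447921 - 84240 = 4363681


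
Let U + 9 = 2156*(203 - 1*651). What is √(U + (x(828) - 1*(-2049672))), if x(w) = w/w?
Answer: 8*√16934 ≈ 1041.0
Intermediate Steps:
U = -965897 (U = -9 + 2156*(203 - 1*651) = -9 + 2156*(203 - 651) = -9 + 2156*(-448) = -9 - 965888 = -965897)
x(w) = 1
√(U + (x(828) - 1*(-2049672))) = √(-965897 + (1 - 1*(-2049672))) = √(-965897 + (1 + 2049672)) = √(-965897 + 2049673) = √1083776 = 8*√16934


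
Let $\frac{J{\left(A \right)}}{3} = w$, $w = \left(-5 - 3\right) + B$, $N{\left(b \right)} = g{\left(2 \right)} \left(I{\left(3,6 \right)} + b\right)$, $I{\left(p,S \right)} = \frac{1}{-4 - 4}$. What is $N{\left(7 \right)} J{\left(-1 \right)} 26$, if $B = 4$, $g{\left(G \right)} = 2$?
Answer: $-4290$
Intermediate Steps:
$I{\left(p,S \right)} = - \frac{1}{8}$ ($I{\left(p,S \right)} = \frac{1}{-8} = - \frac{1}{8}$)
$N{\left(b \right)} = - \frac{1}{4} + 2 b$ ($N{\left(b \right)} = 2 \left(- \frac{1}{8} + b\right) = - \frac{1}{4} + 2 b$)
$w = -4$ ($w = \left(-5 - 3\right) + 4 = -8 + 4 = -4$)
$J{\left(A \right)} = -12$ ($J{\left(A \right)} = 3 \left(-4\right) = -12$)
$N{\left(7 \right)} J{\left(-1 \right)} 26 = \left(- \frac{1}{4} + 2 \cdot 7\right) \left(-12\right) 26 = \left(- \frac{1}{4} + 14\right) \left(-12\right) 26 = \frac{55}{4} \left(-12\right) 26 = \left(-165\right) 26 = -4290$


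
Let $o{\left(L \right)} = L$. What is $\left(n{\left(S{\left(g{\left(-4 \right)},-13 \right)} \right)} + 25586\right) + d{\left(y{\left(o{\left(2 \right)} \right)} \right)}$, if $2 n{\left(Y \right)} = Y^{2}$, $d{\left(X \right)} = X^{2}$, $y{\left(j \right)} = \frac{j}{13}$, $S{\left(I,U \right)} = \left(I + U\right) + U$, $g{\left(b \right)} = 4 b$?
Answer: $\frac{4473096}{169} \approx 26468.0$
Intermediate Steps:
$S{\left(I,U \right)} = I + 2 U$
$y{\left(j \right)} = \frac{j}{13}$ ($y{\left(j \right)} = j \frac{1}{13} = \frac{j}{13}$)
$n{\left(Y \right)} = \frac{Y^{2}}{2}$
$\left(n{\left(S{\left(g{\left(-4 \right)},-13 \right)} \right)} + 25586\right) + d{\left(y{\left(o{\left(2 \right)} \right)} \right)} = \left(\frac{\left(4 \left(-4\right) + 2 \left(-13\right)\right)^{2}}{2} + 25586\right) + \left(\frac{1}{13} \cdot 2\right)^{2} = \left(\frac{\left(-16 - 26\right)^{2}}{2} + 25586\right) + \left(\frac{2}{13}\right)^{2} = \left(\frac{\left(-42\right)^{2}}{2} + 25586\right) + \frac{4}{169} = \left(\frac{1}{2} \cdot 1764 + 25586\right) + \frac{4}{169} = \left(882 + 25586\right) + \frac{4}{169} = 26468 + \frac{4}{169} = \frac{4473096}{169}$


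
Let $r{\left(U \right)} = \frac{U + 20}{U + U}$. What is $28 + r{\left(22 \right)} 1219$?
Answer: $\frac{26215}{22} \approx 1191.6$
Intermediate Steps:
$r{\left(U \right)} = \frac{20 + U}{2 U}$
$28 + r{\left(22 \right)} 1219 = 28 + \frac{20 + 22}{2 \cdot 22} \cdot 1219 = 28 + \frac{1}{2} \cdot \frac{1}{22} \cdot 42 \cdot 1219 = 28 + \frac{21}{22} \cdot 1219 = 28 + \frac{25599}{22} = \frac{26215}{22}$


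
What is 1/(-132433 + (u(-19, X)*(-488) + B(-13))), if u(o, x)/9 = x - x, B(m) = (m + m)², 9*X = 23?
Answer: -1/131757 ≈ -7.5897e-6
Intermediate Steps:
X = 23/9 (X = (⅑)*23 = 23/9 ≈ 2.5556)
B(m) = 4*m² (B(m) = (2*m)² = 4*m²)
u(o, x) = 0 (u(o, x) = 9*(x - x) = 9*0 = 0)
1/(-132433 + (u(-19, X)*(-488) + B(-13))) = 1/(-132433 + (0*(-488) + 4*(-13)²)) = 1/(-132433 + (0 + 4*169)) = 1/(-132433 + (0 + 676)) = 1/(-132433 + 676) = 1/(-131757) = -1/131757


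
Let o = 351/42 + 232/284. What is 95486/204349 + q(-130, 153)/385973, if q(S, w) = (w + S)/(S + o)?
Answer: 632331404334120/1353249968870611 ≈ 0.46727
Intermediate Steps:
o = 9119/994 (o = 351*(1/42) + 232*(1/284) = 117/14 + 58/71 = 9119/994 ≈ 9.1740)
q(S, w) = (S + w)/(9119/994 + S) (q(S, w) = (w + S)/(S + 9119/994) = (S + w)/(9119/994 + S))
95486/204349 + q(-130, 153)/385973 = 95486/204349 + (994*(-130 + 153)/(9119 + 994*(-130)))/385973 = 95486*(1/204349) + (994*23/(9119 - 129220))*(1/385973) = 95486/204349 + (994*23/(-120101))*(1/385973) = 95486/204349 + (994*(-1/120101)*23)*(1/385973) = 95486/204349 - 22862/120101*1/385973 = 95486/204349 - 3266/6622249039 = 632331404334120/1353249968870611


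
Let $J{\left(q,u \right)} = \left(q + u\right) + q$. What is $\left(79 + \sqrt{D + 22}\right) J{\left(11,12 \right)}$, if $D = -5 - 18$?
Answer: $2686 + 34 i \approx 2686.0 + 34.0 i$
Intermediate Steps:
$J{\left(q,u \right)} = u + 2 q$
$D = -23$
$\left(79 + \sqrt{D + 22}\right) J{\left(11,12 \right)} = \left(79 + \sqrt{-23 + 22}\right) \left(12 + 2 \cdot 11\right) = \left(79 + \sqrt{-1}\right) \left(12 + 22\right) = \left(79 + i\right) 34 = 2686 + 34 i$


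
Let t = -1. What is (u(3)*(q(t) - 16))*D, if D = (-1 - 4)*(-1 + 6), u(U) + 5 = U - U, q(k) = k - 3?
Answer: -2500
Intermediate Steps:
q(k) = -3 + k
u(U) = -5 (u(U) = -5 + (U - U) = -5 + 0 = -5)
D = -25 (D = -5*5 = -25)
(u(3)*(q(t) - 16))*D = -5*((-3 - 1) - 16)*(-25) = -5*(-4 - 16)*(-25) = -5*(-20)*(-25) = 100*(-25) = -2500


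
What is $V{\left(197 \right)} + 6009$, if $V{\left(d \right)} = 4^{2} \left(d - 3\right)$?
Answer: $9113$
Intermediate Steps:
$V{\left(d \right)} = -48 + 16 d$ ($V{\left(d \right)} = 16 \left(-3 + d\right) = -48 + 16 d$)
$V{\left(197 \right)} + 6009 = \left(-48 + 16 \cdot 197\right) + 6009 = \left(-48 + 3152\right) + 6009 = 3104 + 6009 = 9113$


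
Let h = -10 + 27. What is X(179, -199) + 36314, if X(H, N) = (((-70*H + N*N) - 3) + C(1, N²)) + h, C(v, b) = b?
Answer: 103000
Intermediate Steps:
h = 17
X(H, N) = 14 - 70*H + 2*N² (X(H, N) = (((-70*H + N*N) - 3) + N²) + 17 = (((-70*H + N²) - 3) + N²) + 17 = (((N² - 70*H) - 3) + N²) + 17 = ((-3 + N² - 70*H) + N²) + 17 = (-3 - 70*H + 2*N²) + 17 = 14 - 70*H + 2*N²)
X(179, -199) + 36314 = (14 - 70*179 + 2*(-199)²) + 36314 = (14 - 12530 + 2*39601) + 36314 = (14 - 12530 + 79202) + 36314 = 66686 + 36314 = 103000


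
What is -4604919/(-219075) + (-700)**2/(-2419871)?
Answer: 3678654398483/176711079775 ≈ 20.817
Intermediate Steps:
-4604919/(-219075) + (-700)**2/(-2419871) = -4604919*(-1/219075) + 490000*(-1/2419871) = 1534973/73025 - 490000/2419871 = 3678654398483/176711079775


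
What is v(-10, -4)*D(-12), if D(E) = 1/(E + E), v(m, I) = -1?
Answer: 1/24 ≈ 0.041667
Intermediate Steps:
D(E) = 1/(2*E)
v(-10, -4)*D(-12) = -1/(2*(-12)) = -(-1)/(2*12) = -1*(-1/24) = 1/24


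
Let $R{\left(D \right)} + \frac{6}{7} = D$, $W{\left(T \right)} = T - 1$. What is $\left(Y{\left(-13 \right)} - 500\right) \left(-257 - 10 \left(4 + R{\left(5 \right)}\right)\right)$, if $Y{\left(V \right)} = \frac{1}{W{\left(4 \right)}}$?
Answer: $\frac{3551131}{21} \approx 1.691 \cdot 10^{5}$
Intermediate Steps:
$W{\left(T \right)} = -1 + T$
$Y{\left(V \right)} = \frac{1}{3}$ ($Y{\left(V \right)} = \frac{1}{-1 + 4} = \frac{1}{3}$)
$R{\left(D \right)} = - \frac{6}{7} + D$
$\left(Y{\left(-13 \right)} - 500\right) \left(-257 - 10 \left(4 + R{\left(5 \right)}\right)\right) = \left(\frac{1}{3} - 500\right) \left(-257 - 10 \left(4 + \left(- \frac{6}{7} + 5\right)\right)\right) = - \frac{1499 \left(-257 - 10 \left(4 + \frac{29}{7}\right)\right)}{3} = - \frac{1499 \left(-257 - \frac{570}{7}\right)}{3} = \left(- \frac{1499}{3}\right) \left(- \frac{2369}{7}\right) = \frac{3551131}{21}$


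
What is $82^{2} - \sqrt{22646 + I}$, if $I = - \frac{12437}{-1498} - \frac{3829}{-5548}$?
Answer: $6724 - \frac{\sqrt{97800364365310313}}{2077726} \approx 6573.5$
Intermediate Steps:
$I = \frac{37368159}{4155452}$ ($I = \left(-12437\right) \left(- \frac{1}{1498}\right) - - \frac{3829}{5548} = \frac{12437}{1498} + \frac{3829}{5548} = \frac{37368159}{4155452} \approx 8.9926$)
$82^{2} - \sqrt{22646 + I} = 82^{2} - \sqrt{22646 + \frac{37368159}{4155452}} = 6724 - \sqrt{\frac{94141734151}{4155452}} = 6724 - \frac{\sqrt{97800364365310313}}{2077726}$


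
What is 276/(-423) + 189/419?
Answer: -11899/59079 ≈ -0.20141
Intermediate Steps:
276/(-423) + 189/419 = 276*(-1/423) + 189*(1/419) = -92/141 + 189/419 = -11899/59079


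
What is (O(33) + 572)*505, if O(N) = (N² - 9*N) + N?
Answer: 705485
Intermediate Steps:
O(N) = N² - 8*N
(O(33) + 572)*505 = (33*(-8 + 33) + 572)*505 = (33*25 + 572)*505 = (825 + 572)*505 = 1397*505 = 705485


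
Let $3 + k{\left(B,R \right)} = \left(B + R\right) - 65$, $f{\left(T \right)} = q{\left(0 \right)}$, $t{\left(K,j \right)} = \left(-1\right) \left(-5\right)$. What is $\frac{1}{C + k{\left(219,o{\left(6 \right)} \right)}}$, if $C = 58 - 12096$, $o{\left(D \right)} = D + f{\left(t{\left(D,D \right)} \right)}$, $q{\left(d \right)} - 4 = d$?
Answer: $- \frac{1}{11877} \approx -8.4196 \cdot 10^{-5}$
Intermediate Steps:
$t{\left(K,j \right)} = 5$
$q{\left(d \right)} = 4 + d$
$f{\left(T \right)} = 4$ ($f{\left(T \right)} = 4 + 0 = 4$)
$o{\left(D \right)} = 4 + D$ ($o{\left(D \right)} = D + 4 = 4 + D$)
$k{\left(B,R \right)} = -68 + B + R$ ($k{\left(B,R \right)} = -3 - \left(65 - B - R\right) = -3 + \left(-65 + B + R\right) = -68 + B + R$)
$C = -12038$ ($C = 58 - 12096 = -12038$)
$\frac{1}{C + k{\left(219,o{\left(6 \right)} \right)}} = \frac{1}{-12038 + \left(-68 + 219 + \left(4 + 6\right)\right)} = \frac{1}{-12038 + \left(-68 + 219 + 10\right)} = \frac{1}{-12038 + 161} = \frac{1}{-11877} = - \frac{1}{11877}$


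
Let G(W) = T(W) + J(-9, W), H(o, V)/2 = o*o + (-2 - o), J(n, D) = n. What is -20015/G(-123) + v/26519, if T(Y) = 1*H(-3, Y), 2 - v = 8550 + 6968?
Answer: -530948461/291709 ≈ -1820.1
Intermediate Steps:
H(o, V) = -4 - 2*o + 2*o² (H(o, V) = 2*(o*o + (-2 - o)) = 2*(o² + (-2 - o)) = 2*(-2 + o² - o) = -4 - 2*o + 2*o²)
v = -15516 (v = 2 - (8550 + 6968) = 2 - 1*15518 = 2 - 15518 = -15516)
T(Y) = 20 (T(Y) = 1*(-4 - 2*(-3) + 2*(-3)²) = 1*(-4 + 6 + 2*9) = 1*(-4 + 6 + 18) = 1*20 = 20)
G(W) = 11 (G(W) = 20 - 9 = 11)
-20015/G(-123) + v/26519 = -20015/11 - 15516/26519 = -530948461/291709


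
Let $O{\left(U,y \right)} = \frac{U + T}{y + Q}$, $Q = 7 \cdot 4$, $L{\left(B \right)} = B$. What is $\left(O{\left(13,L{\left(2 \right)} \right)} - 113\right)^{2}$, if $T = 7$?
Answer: $\frac{113569}{9} \approx 12619.0$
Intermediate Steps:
$Q = 28$
$O{\left(U,y \right)} = \frac{7 + U}{28 + y}$ ($O{\left(U,y \right)} = \frac{U + 7}{y + 28} = \frac{7 + U}{28 + y}$)
$\left(O{\left(13,L{\left(2 \right)} \right)} - 113\right)^{2} = \left(\frac{7 + 13}{28 + 2} - 113\right)^{2} = \left(\frac{1}{30} \cdot 20 - 113\right)^{2} = \left(\frac{2}{3} - 113\right)^{2} = \left(- \frac{337}{3}\right)^{2} = \frac{113569}{9}$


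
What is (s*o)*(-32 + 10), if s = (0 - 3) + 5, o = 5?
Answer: -220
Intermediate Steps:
s = 2 (s = -3 + 5 = 2)
(s*o)*(-32 + 10) = (2*5)*(-32 + 10) = 10*(-22) = -220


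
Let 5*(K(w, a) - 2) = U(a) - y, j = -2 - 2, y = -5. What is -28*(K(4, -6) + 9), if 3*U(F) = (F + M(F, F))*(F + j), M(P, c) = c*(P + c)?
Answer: 896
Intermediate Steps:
j = -4
U(F) = (-4 + F)*(F + 2*F²)/3 (U(F) = ((F + F*(F + F))*(F - 4))/3 = ((F + F*(2*F))*(-4 + F))/3 = ((F + 2*F²)*(-4 + F))/3 = ((-4 + F)*(F + 2*F²))/3 = (-4 + F)*(F + 2*F²)/3)
K(w, a) = 3 + a*(-4 - 7*a + 2*a²)/15 (K(w, a) = 2 + (a*(-4 - 7*a + 2*a²)/3 - 1*(-5))/5 = 2 + (a*(-4 - 7*a + 2*a²)/3 + 5)/5 = 2 + (5 + a*(-4 - 7*a + 2*a²)/3)/5 = 2 + (1 + a*(-4 - 7*a + 2*a²)/15) = 3 + a*(-4 - 7*a + 2*a²)/15)
-28*(K(4, -6) + 9) = -28*((3 - 7/15*(-6)² - 4/15*(-6) + (2/15)*(-6)³) + 9) = -28*((3 - 7/15*36 + 8/5 + (2/15)*(-216)) + 9) = -28*((3 - 84/5 + 8/5 - 144/5) + 9) = -28*(-41 + 9) = -28*(-32) = 896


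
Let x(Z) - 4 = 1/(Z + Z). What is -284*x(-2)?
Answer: -1065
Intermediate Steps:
x(Z) = 4 + 1/(2*Z) (x(Z) = 4 + 1/(Z + Z) = 4 + 1/(2*Z))
-284*x(-2) = -284*(4 + (1/2)/(-2)) = -284*(4 + (1/2)*(-1/2)) = -284*(4 - 1/4) = -284*15/4 = -1065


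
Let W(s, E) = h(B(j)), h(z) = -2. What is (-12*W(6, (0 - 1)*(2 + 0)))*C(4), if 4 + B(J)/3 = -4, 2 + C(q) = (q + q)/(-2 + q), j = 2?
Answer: 48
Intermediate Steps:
C(q) = -2 + 2*q/(-2 + q) (C(q) = -2 + (q + q)/(-2 + q) = -2 + (2*q)/(-2 + q) = -2 + 2*q/(-2 + q))
B(J) = -24 (B(J) = -12 + 3*(-4) = -12 - 12 = -24)
W(s, E) = -2
(-12*W(6, (0 - 1)*(2 + 0)))*C(4) = (-12*(-2))*(4/(-2 + 4)) = 24*(4/2) = 24*(4*(½)) = 24*2 = 48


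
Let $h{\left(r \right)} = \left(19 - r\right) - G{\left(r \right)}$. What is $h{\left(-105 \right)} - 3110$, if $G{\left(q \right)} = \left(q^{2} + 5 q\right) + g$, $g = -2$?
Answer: $-13484$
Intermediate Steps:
$G{\left(q \right)} = -2 + q^{2} + 5 q$ ($G{\left(q \right)} = \left(q^{2} + 5 q\right) - 2 = -2 + q^{2} + 5 q$)
$h{\left(r \right)} = 21 - r^{2} - 6 r$ ($h{\left(r \right)} = \left(19 - r\right) - \left(-2 + r^{2} + 5 r\right) = 21 - r^{2} - 6 r$)
$h{\left(-105 \right)} - 3110 = \left(21 - \left(-105\right)^{2} - -630\right) - 3110 = \left(21 - 11025 + 630\right) - 3110 = -10374 - 3110 = -13484$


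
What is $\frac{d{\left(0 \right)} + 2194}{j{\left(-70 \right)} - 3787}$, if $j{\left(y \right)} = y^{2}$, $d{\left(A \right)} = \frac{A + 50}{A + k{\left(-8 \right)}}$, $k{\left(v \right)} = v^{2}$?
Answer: $\frac{23411}{11872} \approx 1.972$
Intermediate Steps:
$d{\left(A \right)} = \frac{50 + A}{64 + A}$ ($d{\left(A \right)} = \frac{A + 50}{A + \left(-8\right)^{2}} = \frac{50 + A}{A + 64} = \frac{50 + A}{64 + A}$)
$\frac{d{\left(0 \right)} + 2194}{j{\left(-70 \right)} - 3787} = \frac{\frac{50 + 0}{64 + 0} + 2194}{\left(-70\right)^{2} - 3787} = \frac{\frac{1}{64} \cdot 50 + 2194}{4900 - 3787} = \frac{\frac{1}{64} \cdot 50 + 2194}{1113} = \left(\frac{25}{32} + 2194\right) \frac{1}{1113} = \frac{70233}{32} \cdot \frac{1}{1113} = \frac{23411}{11872}$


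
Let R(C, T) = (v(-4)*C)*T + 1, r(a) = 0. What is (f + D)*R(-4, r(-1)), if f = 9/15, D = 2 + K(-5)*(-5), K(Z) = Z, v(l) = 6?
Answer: 138/5 ≈ 27.600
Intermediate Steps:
R(C, T) = 1 + 6*C*T (R(C, T) = (6*C)*T + 1 = 6*C*T + 1 = 1 + 6*C*T)
D = 27 (D = 2 - 5*(-5) = 2 + 25 = 27)
f = ⅗ (f = 9*(1/15) = ⅗ ≈ 0.60000)
(f + D)*R(-4, r(-1)) = (⅗ + 27)*(1 + 6*(-4)*0) = 138*(1 + 0)/5 = (138/5)*1 = 138/5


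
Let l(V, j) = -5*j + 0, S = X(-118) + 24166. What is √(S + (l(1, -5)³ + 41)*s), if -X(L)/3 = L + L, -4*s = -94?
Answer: 5*√15721 ≈ 626.92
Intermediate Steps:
s = 47/2 (s = -¼*(-94) = 47/2 ≈ 23.500)
X(L) = -6*L (X(L) = -3*(L + L) = -6*L)
S = 24874 (S = -6*(-118) + 24166 = 708 + 24166 = 24874)
l(V, j) = -5*j
√(S + (l(1, -5)³ + 41)*s) = √(24874 + ((-5*(-5))³ + 41)*(47/2)) = √(24874 + (25³ + 41)*(47/2)) = √(24874 + (15625 + 41)*(47/2)) = √(24874 + 15666*(47/2)) = √(24874 + 368151) = √393025 = 5*√15721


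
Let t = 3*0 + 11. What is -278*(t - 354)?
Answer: 95354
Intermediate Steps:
t = 11 (t = 0 + 11 = 11)
-278*(t - 354) = -278*(11 - 354) = -278*(-343) = 95354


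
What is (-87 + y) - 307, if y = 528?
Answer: 134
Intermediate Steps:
(-87 + y) - 307 = (-87 + 528) - 307 = 441 - 307 = 134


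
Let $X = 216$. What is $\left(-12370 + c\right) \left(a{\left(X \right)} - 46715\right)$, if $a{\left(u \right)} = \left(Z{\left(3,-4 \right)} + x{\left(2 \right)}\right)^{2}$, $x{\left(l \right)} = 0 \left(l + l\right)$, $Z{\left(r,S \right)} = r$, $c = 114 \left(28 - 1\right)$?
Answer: $433992152$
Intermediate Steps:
$c = 3078$ ($c = 114 \cdot 27 = 3078$)
$x{\left(l \right)} = 0$ ($x{\left(l \right)} = 0 \cdot 2 l = 0$)
$a{\left(u \right)} = 9$ ($a{\left(u \right)} = \left(3 + 0\right)^{2} = 3^{2} = 9$)
$\left(-12370 + c\right) \left(a{\left(X \right)} - 46715\right) = \left(-12370 + 3078\right) \left(9 - 46715\right) = \left(-9292\right) \left(-46706\right) = 433992152$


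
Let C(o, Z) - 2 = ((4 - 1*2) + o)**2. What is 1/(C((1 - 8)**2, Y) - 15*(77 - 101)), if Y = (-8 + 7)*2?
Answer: 1/2963 ≈ 0.00033750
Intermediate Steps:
Y = -2 (Y = -1*2 = -2)
C(o, Z) = 2 + (2 + o)**2 (C(o, Z) = 2 + ((4 - 1*2) + o)**2 = 2 + ((4 - 2) + o)**2 = 2 + (2 + o)**2)
1/(C((1 - 8)**2, Y) - 15*(77 - 101)) = 1/((2 + (2 + (1 - 8)**2)**2) - 15*(77 - 101)) = 1/((2 + (2 + (-7)**2)**2) - 15*(-24)) = 1/((2 + (2 + 49)**2) + 360) = 1/((2 + 51**2) + 360) = 1/((2 + 2601) + 360) = 1/(2603 + 360) = 1/2963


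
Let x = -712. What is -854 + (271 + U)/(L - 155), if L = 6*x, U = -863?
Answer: -3780066/4427 ≈ -853.87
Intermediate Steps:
L = -4272 (L = 6*(-712) = -4272)
-854 + (271 + U)/(L - 155) = -854 + (271 - 863)/(-4272 - 155) = -854 - 592/(-4427) = -854 - 592*(-1/4427) = -854 + 592/4427 = -3780066/4427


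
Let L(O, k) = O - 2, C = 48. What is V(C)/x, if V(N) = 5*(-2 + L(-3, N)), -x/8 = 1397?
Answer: 35/11176 ≈ 0.0031317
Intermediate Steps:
L(O, k) = -2 + O
x = -11176 (x = -8*1397 = -11176)
V(N) = -35 (V(N) = 5*(-2 + (-2 - 3)) = 5*(-2 - 5) = 5*(-7) = -35)
V(C)/x = -35/(-11176) = -35*(-1/11176) = 35/11176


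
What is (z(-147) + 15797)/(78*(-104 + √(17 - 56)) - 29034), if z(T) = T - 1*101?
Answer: -32087953/76670144 - 67379*I*√39/76670144 ≈ -0.41852 - 0.0054882*I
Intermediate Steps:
z(T) = -101 + T (z(T) = T - 101 = -101 + T)
(z(-147) + 15797)/(78*(-104 + √(17 - 56)) - 29034) = ((-101 - 147) + 15797)/(78*(-104 + √(17 - 56)) - 29034) = (-248 + 15797)/(78*(-104 + √(-39)) - 29034) = 15549/(78*(-104 + I*√39) - 29034) = 15549/((-8112 + 78*I*√39) - 29034) = 15549/(-37146 + 78*I*√39)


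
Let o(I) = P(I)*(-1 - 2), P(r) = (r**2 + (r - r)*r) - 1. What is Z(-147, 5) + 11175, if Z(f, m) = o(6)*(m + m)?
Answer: 10125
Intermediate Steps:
P(r) = -1 + r**2 (P(r) = (r**2 + 0*r) - 1 = (r**2 + 0) - 1 = r**2 - 1 = -1 + r**2)
o(I) = 3 - 3*I**2 (o(I) = (-1 + I**2)*(-1 - 2) = (-1 + I**2)*(-3) = 3 - 3*I**2)
Z(f, m) = -210*m (Z(f, m) = (3 - 3*6**2)*(m + m) = (3 - 3*36)*(2*m) = (3 - 108)*(2*m) = -210*m)
Z(-147, 5) + 11175 = -210*5 + 11175 = -1050 + 11175 = 10125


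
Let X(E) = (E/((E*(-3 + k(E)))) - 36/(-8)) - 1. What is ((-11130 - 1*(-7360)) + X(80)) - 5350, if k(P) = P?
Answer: -1403939/154 ≈ -9116.5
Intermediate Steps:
X(E) = 7/2 + 1/(-3 + E) (X(E) = (E/((E*(-3 + E))) - 36/(-8)) - 1 = (E*(1/(E*(-3 + E))) - 36*(-⅛)) - 1 = (1/(-3 + E) + 9/2) - 1 = (9/2 + 1/(-3 + E)) - 1 = 7/2 + 1/(-3 + E))
((-11130 - 1*(-7360)) + X(80)) - 5350 = ((-11130 - 1*(-7360)) + (-19 + 7*80)/(2*(-3 + 80))) - 5350 = ((-11130 + 7360) + (½)*(-19 + 560)/77) - 5350 = (-3770 + (½)*(1/77)*541) - 5350 = (-3770 + 541/154) - 5350 = -580039/154 - 5350 = -1403939/154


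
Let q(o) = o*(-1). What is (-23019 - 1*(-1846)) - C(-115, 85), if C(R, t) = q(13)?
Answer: -21160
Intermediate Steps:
q(o) = -o
C(R, t) = -13 (C(R, t) = -1*13 = -13)
(-23019 - 1*(-1846)) - C(-115, 85) = (-23019 - 1*(-1846)) - 1*(-13) = (-23019 + 1846) + 13 = -21173 + 13 = -21160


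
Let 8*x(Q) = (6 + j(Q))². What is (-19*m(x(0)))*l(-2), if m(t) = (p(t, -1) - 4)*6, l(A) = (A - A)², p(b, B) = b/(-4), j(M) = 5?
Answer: 0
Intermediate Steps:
p(b, B) = -b/4 (p(b, B) = b*(-¼) = -b/4)
x(Q) = 121/8 (x(Q) = (6 + 5)²/8 = (⅛)*11² = (⅛)*121 = 121/8)
l(A) = 0 (l(A) = 0² = 0)
m(t) = -24 - 3*t/2 (m(t) = (-t/4 - 4)*6 = (-4 - t/4)*6 = -24 - 3*t/2)
(-19*m(x(0)))*l(-2) = -19*(-24 - 3/2*121/8)*0 = -19*(-24 - 363/16)*0 = -19*(-747/16)*0 = (14193/16)*0 = 0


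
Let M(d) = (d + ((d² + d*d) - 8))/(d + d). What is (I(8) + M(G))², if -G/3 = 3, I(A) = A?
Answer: 1/324 ≈ 0.0030864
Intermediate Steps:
G = -9 (G = -3*3 = -9)
M(d) = (-8 + d + 2*d²)/(2*d) (M(d) = (d + ((d² + d²) - 8))/((2*d)) = (d + (2*d² - 8))*(1/(2*d)) = (d + (-8 + 2*d²))*(1/(2*d)) = (-8 + d + 2*d²)*(1/(2*d)) = (-8 + d + 2*d²)/(2*d))
(I(8) + M(G))² = (8 + (½ - 9 - 4/(-9)))² = (8 + (½ - 9 - 4*(-⅑)))² = (8 + (½ - 9 + 4/9))² = (8 - 145/18)² = (-1/18)² = 1/324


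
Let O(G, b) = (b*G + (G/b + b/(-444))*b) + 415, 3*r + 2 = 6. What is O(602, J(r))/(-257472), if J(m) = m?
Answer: -1817843/257214528 ≈ -0.0070674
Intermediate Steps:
r = 4/3 (r = -⅔ + (⅓)*6 = -⅔ + 2 = 4/3 ≈ 1.3333)
O(G, b) = 415 + G*b + b*(-b/444 + G/b) (O(G, b) = (G*b + (G/b + b*(-1/444))*b) + 415 = (G*b + (G/b - b/444)*b) + 415 = (G*b + (-b/444 + G/b)*b) + 415 = (G*b + b*(-b/444 + G/b)) + 415 = 415 + G*b + b*(-b/444 + G/b))
O(602, J(r))/(-257472) = (415 + 602 - (4/3)²/444 + 602*(4/3))/(-257472) = (415 + 602 - 1/444*16/9 + 2408/3)*(-1/257472) = (415 + 602 - 4/999 + 2408/3)*(-1/257472) = (1817843/999)*(-1/257472) = -1817843/257214528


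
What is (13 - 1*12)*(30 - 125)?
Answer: -95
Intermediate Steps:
(13 - 1*12)*(30 - 125) = (13 - 12)*(-95) = 1*(-95) = -95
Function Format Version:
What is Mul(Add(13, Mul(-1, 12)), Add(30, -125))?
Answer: -95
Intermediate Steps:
Mul(Add(13, Mul(-1, 12)), Add(30, -125)) = Mul(Add(13, -12), -95) = Mul(1, -95) = -95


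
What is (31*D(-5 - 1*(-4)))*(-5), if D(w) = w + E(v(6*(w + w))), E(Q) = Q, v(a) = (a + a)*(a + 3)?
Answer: -33325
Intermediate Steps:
v(a) = 2*a*(3 + a) (v(a) = (2*a)*(3 + a) = 2*a*(3 + a))
D(w) = w + 24*w*(3 + 12*w) (D(w) = w + 2*(6*(w + w))*(3 + 6*(w + w)) = w + 2*(6*(2*w))*(3 + 6*(2*w)) = w + 2*(12*w)*(3 + 12*w) = w + 24*w*(3 + 12*w))
(31*D(-5 - 1*(-4)))*(-5) = (31*((-5 - 1*(-4))*(73 + 288*(-5 - 1*(-4)))))*(-5) = (31*((-5 + 4)*(73 + 288*(-5 + 4))))*(-5) = (31*(-(73 + 288*(-1))))*(-5) = (31*(-(73 - 288)))*(-5) = (31*(-1*(-215)))*(-5) = (31*215)*(-5) = 6665*(-5) = -33325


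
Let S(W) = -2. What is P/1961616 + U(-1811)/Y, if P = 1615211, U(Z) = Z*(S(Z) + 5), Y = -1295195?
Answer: 2102670670873/2540675235120 ≈ 0.82760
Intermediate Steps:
U(Z) = 3*Z (U(Z) = Z*(-2 + 5) = Z*3 = 3*Z)
P/1961616 + U(-1811)/Y = 1615211/1961616 + (3*(-1811))/(-1295195) = 1615211*(1/1961616) - 5433*(-1/1295195) = 1615211/1961616 + 5433/1295195 = 2102670670873/2540675235120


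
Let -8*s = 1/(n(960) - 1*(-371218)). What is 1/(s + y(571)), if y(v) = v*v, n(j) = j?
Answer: 2977424/970762298383 ≈ 3.0671e-6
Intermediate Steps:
y(v) = v**2
s = -1/2977424 (s = -1/(8*(960 - 1*(-371218))) = -1/(8*(960 + 371218)) = -1/8/372178 = -1/8*1/372178 = -1/2977424 ≈ -3.3586e-7)
1/(s + y(571)) = 1/(-1/2977424 + 571**2) = 1/(-1/2977424 + 326041) = 1/(970762298383/2977424) = 2977424/970762298383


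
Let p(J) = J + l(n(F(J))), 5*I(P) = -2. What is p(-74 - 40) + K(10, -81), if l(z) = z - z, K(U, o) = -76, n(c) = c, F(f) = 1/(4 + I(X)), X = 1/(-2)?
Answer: -190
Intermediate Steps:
X = -½ ≈ -0.50000
I(P) = -⅖ (I(P) = (⅕)*(-2) = -⅖)
F(f) = 5/18 (F(f) = 1/(4 - ⅖) = 1/(18/5) = 5/18)
l(z) = 0
p(J) = J (p(J) = J + 0 = J)
p(-74 - 40) + K(10, -81) = (-74 - 40) - 76 = -114 - 76 = -190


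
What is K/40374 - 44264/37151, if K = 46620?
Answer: -3063062/83329693 ≈ -0.036758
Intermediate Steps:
K/40374 - 44264/37151 = 46620/40374 - 44264/37151 = 46620*(1/40374) - 44264*1/37151 = 2590/2243 - 44264/37151 = -3063062/83329693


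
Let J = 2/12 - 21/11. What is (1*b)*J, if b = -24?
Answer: 460/11 ≈ 41.818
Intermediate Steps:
J = -115/66 (J = 2*(1/12) - 21*1/11 = ⅙ - 21/11 = -115/66 ≈ -1.7424)
(1*b)*J = (1*(-24))*(-115/66) = -24*(-115/66) = 460/11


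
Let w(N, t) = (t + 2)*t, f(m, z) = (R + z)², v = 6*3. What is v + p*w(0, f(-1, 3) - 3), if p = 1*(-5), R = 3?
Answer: -5757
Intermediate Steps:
p = -5
v = 18
f(m, z) = (3 + z)²
w(N, t) = t*(2 + t) (w(N, t) = (2 + t)*t = t*(2 + t))
v + p*w(0, f(-1, 3) - 3) = 18 - 5*((3 + 3)² - 3)*(2 + ((3 + 3)² - 3)) = 18 - 5*(6² - 3)*(2 + (6² - 3)) = 18 - 5*(36 - 3)*(2 + (36 - 3)) = 18 - 165*(2 + 33) = 18 - 165*35 = 18 - 5*1155 = 18 - 5775 = -5757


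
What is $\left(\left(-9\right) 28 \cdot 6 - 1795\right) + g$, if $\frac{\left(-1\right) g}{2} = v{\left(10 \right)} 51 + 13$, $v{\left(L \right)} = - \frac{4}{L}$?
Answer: $- \frac{16461}{5} \approx -3292.2$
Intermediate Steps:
$g = \frac{74}{5}$ ($g = - 2 \left(- \frac{4}{10} \cdot 51 + 13\right) = - 2 \left(\left(-4\right) \frac{1}{10} \cdot 51 + 13\right) = - 2 \left(\left(- \frac{2}{5}\right) 51 + 13\right) = - 2 \left(- \frac{102}{5} + 13\right) = \left(-2\right) \left(- \frac{37}{5}\right) = \frac{74}{5} \approx 14.8$)
$\left(\left(-9\right) 28 \cdot 6 - 1795\right) + g = \left(\left(-9\right) 28 \cdot 6 - 1795\right) + \frac{74}{5} = \left(\left(-252\right) 6 - 1795\right) + \frac{74}{5} = \left(-1512 - 1795\right) + \frac{74}{5} = -3307 + \frac{74}{5} = - \frac{16461}{5}$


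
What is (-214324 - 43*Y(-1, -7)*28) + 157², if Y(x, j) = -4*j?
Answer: -223387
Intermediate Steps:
(-214324 - 43*Y(-1, -7)*28) + 157² = (-214324 - (-172)*(-7)*28) + 157² = (-214324 - 43*28*28) + 24649 = (-214324 - 1204*28) + 24649 = (-214324 - 33712) + 24649 = -248036 + 24649 = -223387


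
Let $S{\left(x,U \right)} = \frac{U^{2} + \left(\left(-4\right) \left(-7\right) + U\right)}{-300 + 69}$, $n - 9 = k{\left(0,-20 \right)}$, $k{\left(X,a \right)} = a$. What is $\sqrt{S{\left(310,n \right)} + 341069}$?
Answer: $\frac{\sqrt{2022194559}}{77} \approx 584.01$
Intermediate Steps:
$n = -11$ ($n = 9 - 20 = -11$)
$S{\left(x,U \right)} = - \frac{4}{33} - \frac{U}{231} - \frac{U^{2}}{231}$ ($S{\left(x,U \right)} = \frac{U^{2} + \left(28 + U\right)}{-231} = \left(28 + U + U^{2}\right) \left(- \frac{1}{231}\right) = - \frac{4}{33} - \frac{U}{231} - \frac{U^{2}}{231}$)
$\sqrt{S{\left(310,n \right)} + 341069} = \sqrt{\left(- \frac{4}{33} - - \frac{1}{21} - \frac{\left(-11\right)^{2}}{231}\right) + 341069} = \sqrt{\left(- \frac{4}{33} + \frac{1}{21} - \frac{11}{21}\right) + 341069} = \sqrt{- \frac{46}{77} + 341069} = \sqrt{\frac{26262267}{77}} = \frac{\sqrt{2022194559}}{77}$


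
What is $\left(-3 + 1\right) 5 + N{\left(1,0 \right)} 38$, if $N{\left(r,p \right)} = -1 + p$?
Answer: $-48$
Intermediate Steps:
$\left(-3 + 1\right) 5 + N{\left(1,0 \right)} 38 = \left(-3 + 1\right) 5 + \left(-1 + 0\right) 38 = \left(-2\right) 5 - 38 = -10 - 38 = -48$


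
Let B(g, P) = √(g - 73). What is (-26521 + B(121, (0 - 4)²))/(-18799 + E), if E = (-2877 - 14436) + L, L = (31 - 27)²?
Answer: 26521/36096 - √3/9024 ≈ 0.73454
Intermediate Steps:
L = 16 (L = 4² = 16)
B(g, P) = √(-73 + g)
E = -17297 (E = (-2877 - 14436) + 16 = -17313 + 16 = -17297)
(-26521 + B(121, (0 - 4)²))/(-18799 + E) = (-26521 + √(-73 + 121))/(-18799 - 17297) = (-26521 + √48)/(-36096) = (-26521 + 4*√3)*(-1/36096) = 26521/36096 - √3/9024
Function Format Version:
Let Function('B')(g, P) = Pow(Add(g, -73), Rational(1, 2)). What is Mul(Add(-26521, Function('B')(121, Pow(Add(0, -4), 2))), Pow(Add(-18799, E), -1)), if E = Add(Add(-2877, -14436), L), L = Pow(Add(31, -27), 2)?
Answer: Add(Rational(26521, 36096), Mul(Rational(-1, 9024), Pow(3, Rational(1, 2)))) ≈ 0.73454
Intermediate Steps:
L = 16 (L = Pow(4, 2) = 16)
Function('B')(g, P) = Pow(Add(-73, g), Rational(1, 2))
E = -17297 (E = Add(Add(-2877, -14436), 16) = Add(-17313, 16) = -17297)
Mul(Add(-26521, Function('B')(121, Pow(Add(0, -4), 2))), Pow(Add(-18799, E), -1)) = Mul(Add(-26521, Pow(Add(-73, 121), Rational(1, 2))), Pow(Add(-18799, -17297), -1)) = Mul(Add(-26521, Pow(48, Rational(1, 2))), Pow(-36096, -1)) = Mul(Add(-26521, Mul(4, Pow(3, Rational(1, 2)))), Rational(-1, 36096)) = Add(Rational(26521, 36096), Mul(Rational(-1, 9024), Pow(3, Rational(1, 2))))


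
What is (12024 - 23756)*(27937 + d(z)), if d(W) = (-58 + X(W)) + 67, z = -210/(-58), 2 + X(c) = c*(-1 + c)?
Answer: -275806227088/841 ≈ -3.2795e+8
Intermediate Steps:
X(c) = -2 + c*(-1 + c)
z = 105/29 (z = -210*(-1/58) = 105/29 ≈ 3.6207)
d(W) = 7 + W² - W (d(W) = (-58 + (-2 + W² - W)) + 67 = (-60 + W² - W) + 67 = 7 + W² - W)
(12024 - 23756)*(27937 + d(z)) = (12024 - 23756)*(27937 + (7 + (105/29)² - 1*105/29)) = -11732*(27937 + (7 + 11025/841 - 105/29)) = -11732*(27937 + 13867/841) = -11732*23508884/841 = -275806227088/841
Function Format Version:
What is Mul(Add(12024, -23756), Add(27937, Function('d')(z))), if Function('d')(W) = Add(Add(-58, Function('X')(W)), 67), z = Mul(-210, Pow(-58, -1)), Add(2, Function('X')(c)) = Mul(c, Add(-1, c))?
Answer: Rational(-275806227088, 841) ≈ -3.2795e+8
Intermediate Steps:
Function('X')(c) = Add(-2, Mul(c, Add(-1, c)))
z = Rational(105, 29) (z = Mul(-210, Rational(-1, 58)) = Rational(105, 29) ≈ 3.6207)
Function('d')(W) = Add(7, Pow(W, 2), Mul(-1, W)) (Function('d')(W) = Add(Add(-58, Add(-2, Pow(W, 2), Mul(-1, W))), 67) = Add(Add(-60, Pow(W, 2), Mul(-1, W)), 67) = Add(7, Pow(W, 2), Mul(-1, W)))
Mul(Add(12024, -23756), Add(27937, Function('d')(z))) = Mul(Add(12024, -23756), Add(27937, Add(7, Pow(Rational(105, 29), 2), Mul(-1, Rational(105, 29))))) = Mul(-11732, Add(27937, Add(7, Rational(11025, 841), Rational(-105, 29)))) = Mul(-11732, Add(27937, Rational(13867, 841))) = Mul(-11732, Rational(23508884, 841)) = Rational(-275806227088, 841)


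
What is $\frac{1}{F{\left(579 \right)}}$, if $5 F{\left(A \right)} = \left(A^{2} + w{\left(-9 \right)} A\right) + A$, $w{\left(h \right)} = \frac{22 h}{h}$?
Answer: $\frac{5}{348558} \approx 1.4345 \cdot 10^{-5}$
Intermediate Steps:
$w{\left(h \right)} = 22$
$F{\left(A \right)} = \frac{A^{2}}{5} + \frac{23 A}{5}$ ($F{\left(A \right)} = \frac{\left(A^{2} + 22 A\right) + A}{5} = \frac{A^{2} + 23 A}{5} = \frac{A^{2}}{5} + \frac{23 A}{5}$)
$\frac{1}{F{\left(579 \right)}} = \frac{1}{\frac{1}{5} \cdot 579 \left(23 + 579\right)} = \frac{1}{\frac{1}{5} \cdot 579 \cdot 602} = \frac{1}{\frac{348558}{5}} = \frac{5}{348558}$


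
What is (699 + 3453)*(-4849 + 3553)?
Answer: -5380992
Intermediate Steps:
(699 + 3453)*(-4849 + 3553) = 4152*(-1296) = -5380992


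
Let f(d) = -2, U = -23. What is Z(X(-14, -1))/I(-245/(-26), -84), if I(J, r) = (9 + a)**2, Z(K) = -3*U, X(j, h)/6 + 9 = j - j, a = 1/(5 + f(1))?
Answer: 621/784 ≈ 0.79209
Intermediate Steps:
a = 1/3 (a = 1/(5 - 2) = 1/3 ≈ 0.33333)
X(j, h) = -54 (X(j, h) = -54 + 6*(j - j) = -54 + 6*0 = -54 + 0 = -54)
Z(K) = 69 (Z(K) = -3*(-23) = 69)
I(J, r) = 784/9 (I(J, r) = (9 + 1/3)**2 = (28/3)**2 = 784/9)
Z(X(-14, -1))/I(-245/(-26), -84) = 69/(784/9) = 69*(9/784) = 621/784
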